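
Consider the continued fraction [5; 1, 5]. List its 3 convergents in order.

Using the convergent recurrence p_i = a_i*p_{i-1} + p_{i-2}, q_i = a_i*q_{i-1} + q_{i-2} with p_{-2}=0, p_{-1}=1, q_{-2}=1, q_{-1}=0:
  i=0: a_0=5, p_0 = 5*1 + 0 = 5, q_0 = 5*0 + 1 = 1.
  i=1: a_1=1, p_1 = 1*5 + 1 = 6, q_1 = 1*1 + 0 = 1.
  i=2: a_2=5, p_2 = 5*6 + 5 = 35, q_2 = 5*1 + 1 = 6.

5/1, 6/1, 35/6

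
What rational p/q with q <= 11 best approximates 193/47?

37/9

Expand x = 193/47 as a continued fraction with the Euclidean algorithm:
  193 = 4*47 + 5, so a_0 = 4.
  47 = 9*5 + 2, so a_1 = 9.
  5 = 2*2 + 1, so a_2 = 2.
  2 = 2*1 + 0, so a_3 = 2.
so x = [4; 9, 2, 2].
Convergents (p_i = a_i*p_{i-1} + p_{i-2}, q_i = a_i*q_{i-1} + q_{i-2} with p_{-2}=0, p_{-1}=1, q_{-2}=1, q_{-1}=0), until the denominator exceeds 11:
  i=0: a_0=4, p_0 = 4*1 + 0 = 4, q_0 = 4*0 + 1 = 1.
  i=1: a_1=9, p_1 = 9*4 + 1 = 37, q_1 = 9*1 + 0 = 9.
  i=2: a_2=2, p_2 = 2*37 + 4 = 78, q_2 = 2*9 + 1 = 19.
q_2 = 19 > 11, so the last convergent with denominator <= 11 is p_1/q_1 = 37/9.
The closest fraction with denominator <= 11 is either p_1/q_1 or the intermediate fraction (k*p_1 + p_0)/(k*q_1 + q_0) with the largest k >= 1 whose denominator stays <= 11; these approach x as k grows, and every other convergent or intermediate fraction in range is farther away.
Largest k: floor((11 - q_0)/q_1) = floor((11 - 1)/9) = 1.
That gives (1*37 + 4)/(1*9 + 1) = 41/10.
Compare the errors: |x - 37/9| = |193*9 - 37*47|/(47*9) = 2/423, and |x - 41/10| = |193*10 - 41*47|/(47*10) = 3/470.
Cross-multiplying, 2*470 = 940 < 1269 = 3*423, so 2/423 is smaller: the convergent 37/9 is closer to x than 41/10.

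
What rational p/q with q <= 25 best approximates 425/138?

77/25

Expand x = 425/138 as a continued fraction with the Euclidean algorithm:
  425 = 3*138 + 11, so a_0 = 3.
  138 = 12*11 + 6, so a_1 = 12.
  11 = 1*6 + 5, so a_2 = 1.
  6 = 1*5 + 1, so a_3 = 1.
  5 = 5*1 + 0, so a_4 = 5.
so x = [3; 12, 1, 1, 5].
Convergents (p_i = a_i*p_{i-1} + p_{i-2}, q_i = a_i*q_{i-1} + q_{i-2} with p_{-2}=0, p_{-1}=1, q_{-2}=1, q_{-1}=0), until the denominator exceeds 25:
  i=0: a_0=3, p_0 = 3*1 + 0 = 3, q_0 = 3*0 + 1 = 1.
  i=1: a_1=12, p_1 = 12*3 + 1 = 37, q_1 = 12*1 + 0 = 12.
  i=2: a_2=1, p_2 = 1*37 + 3 = 40, q_2 = 1*12 + 1 = 13.
  i=3: a_3=1, p_3 = 1*40 + 37 = 77, q_3 = 1*13 + 12 = 25.
  i=4: a_4=5, p_4 = 5*77 + 40 = 425, q_4 = 5*25 + 13 = 138.
q_4 = 138 > 25, so the last convergent with denominator <= 25 is p_3/q_3 = 77/25.
The closest fraction with denominator <= 25 is either p_3/q_3 or the intermediate fraction (k*p_3 + p_2)/(k*q_3 + q_2) with the largest k >= 1 whose denominator stays <= 25; these approach x as k grows, and every other convergent or intermediate fraction in range is farther away.
Largest k: floor((25 - q_2)/q_3) = floor((25 - 13)/25) = 0.
Since k = 0, no intermediate fraction beyond p_3/q_3 has denominator <= 25, so the convergent 77/25 is the closest (its error is |425*25 - 77*138|/(138*25) = 1/3450).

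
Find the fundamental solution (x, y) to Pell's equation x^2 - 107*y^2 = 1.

First expand sqrt(107) as a continued fraction. With x_i = (sqrt(107) + m_i)/d_i and (m_0, d_0) = (0, 1): a_0 = floor(sqrt(107)) = 10, since 10^2 = 100 <= 107 < 121 = 11^2.
Iterate m_{i+1} = d_i*a_i - m_i, d_{i+1} = (107 - m_{i+1}^2)/d_i, a_{i+1} = floor((a_0 + m_{i+1})/d_{i+1}):
  m_1 = 1*10 - 0 = 10, d_1 = (107 - 10^2)/1 = 7/1 = 7, a_1 = floor((10 + 10)/7) = 2.
  m_2 = 7*2 - 10 = 4, d_2 = (107 - 4^2)/7 = 91/7 = 13, a_2 = floor((10 + 4)/13) = 1.
  m_3 = 13*1 - 4 = 9, d_3 = (107 - 9^2)/13 = 26/13 = 2, a_3 = floor((10 + 9)/2) = 9.
  m_4 = 2*9 - 9 = 9, d_4 = (107 - 9^2)/2 = 26/2 = 13, a_4 = floor((10 + 9)/13) = 1.
  m_5 = 13*1 - 9 = 4, d_5 = (107 - 4^2)/13 = 91/13 = 7, a_5 = floor((10 + 4)/7) = 2.
  m_6 = 7*2 - 4 = 10, d_6 = (107 - 10^2)/7 = 7/7 = 1, a_6 = floor((10 + 10)/1) = 20.
  m_7 = 1*20 - 10 = 10, d_7 = (107 - 10^2)/1 = 7/1 = 7: (m_7, d_7) = (m_1, d_1) = (10, 7), so from here the quotients repeat a_1, ..., a_6; the period length is 6.
So sqrt(107) = [10; (2, 1, 9, 1, 2, 20)] with period length k = 6.
k is even, so the fundamental solution of x^2 - 107y^2 = 1 is (p_{k-1}, q_{k-1}) = (p_5, q_5); compute convergents through index 5.
Convergents (p_i = a_i*p_{i-1} + p_{i-2}, q_i = a_i*q_{i-1} + q_{i-2} with p_{-2}=0, p_{-1}=1, q_{-2}=1, q_{-1}=0):
  i=0: a_0=10, p_0 = 10*1 + 0 = 10, q_0 = 10*0 + 1 = 1.
  i=1: a_1=2, p_1 = 2*10 + 1 = 21, q_1 = 2*1 + 0 = 2.
  i=2: a_2=1, p_2 = 1*21 + 10 = 31, q_2 = 1*2 + 1 = 3.
  i=3: a_3=9, p_3 = 9*31 + 21 = 300, q_3 = 9*3 + 2 = 29.
  i=4: a_4=1, p_4 = 1*300 + 31 = 331, q_4 = 1*29 + 3 = 32.
  i=5: a_5=2, p_5 = 2*331 + 300 = 962, q_5 = 2*32 + 29 = 93.
Check: 962^2 - 107*93^2 = 925444 - 925443 = 1, so (x, y) = (962, 93) solves the equation, and by the theorem it is the least positive solution.

(x, y) = (962, 93)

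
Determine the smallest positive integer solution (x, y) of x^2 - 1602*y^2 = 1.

(x, y) = (1601, 40)

First expand sqrt(1602) as a continued fraction. With x_i = (sqrt(1602) + m_i)/d_i and (m_0, d_0) = (0, 1): a_0 = floor(sqrt(1602)) = 40, since 40^2 = 1600 <= 1602 < 1681 = 41^2.
Iterate m_{i+1} = d_i*a_i - m_i, d_{i+1} = (1602 - m_{i+1}^2)/d_i, a_{i+1} = floor((a_0 + m_{i+1})/d_{i+1}):
  m_1 = 1*40 - 0 = 40, d_1 = (1602 - 40^2)/1 = 2/1 = 2, a_1 = floor((40 + 40)/2) = 40.
  m_2 = 2*40 - 40 = 40, d_2 = (1602 - 40^2)/2 = 2/2 = 1, a_2 = floor((40 + 40)/1) = 80.
  m_3 = 1*80 - 40 = 40, d_3 = (1602 - 40^2)/1 = 2/1 = 2: (m_3, d_3) = (m_1, d_1) = (40, 2), so from here the quotients repeat a_1, a_2; the period length is 2.
So sqrt(1602) = [40; (40, 80)] with period length k = 2.
k is even, so the fundamental solution of x^2 - 1602y^2 = 1 is (p_{k-1}, q_{k-1}) = (p_1, q_1); compute convergents through index 1.
Convergents (p_i = a_i*p_{i-1} + p_{i-2}, q_i = a_i*q_{i-1} + q_{i-2} with p_{-2}=0, p_{-1}=1, q_{-2}=1, q_{-1}=0):
  i=0: a_0=40, p_0 = 40*1 + 0 = 40, q_0 = 40*0 + 1 = 1.
  i=1: a_1=40, p_1 = 40*40 + 1 = 1601, q_1 = 40*1 + 0 = 40.
Check: 1601^2 - 1602*40^2 = 2563201 - 2563200 = 1, so (x, y) = (1601, 40) solves the equation, and by the theorem it is the least positive solution.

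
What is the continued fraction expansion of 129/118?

Run the Euclidean algorithm on 129 and 118; the successive quotients are the partial quotients a_0, a_1, ... (each step inverts the fractional part left over by the previous one):
  129 = 1*118 + 11, so a_0 = 1.
  118 = 10*11 + 8, so a_1 = 10.
  11 = 1*8 + 3, so a_2 = 1.
  8 = 2*3 + 2, so a_3 = 2.
  3 = 1*2 + 1, so a_4 = 1.
  2 = 2*1 + 0, so a_5 = 2.
The remainder reaches 0 after 6 divisions, so the expansion has 6 partial quotients, read off in order.

[1; 10, 1, 2, 1, 2]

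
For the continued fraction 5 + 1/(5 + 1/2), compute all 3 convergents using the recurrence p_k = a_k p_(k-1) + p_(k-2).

5/1, 26/5, 57/11

Using the convergent recurrence p_i = a_i*p_{i-1} + p_{i-2}, q_i = a_i*q_{i-1} + q_{i-2} with p_{-2}=0, p_{-1}=1, q_{-2}=1, q_{-1}=0:
  i=0: a_0=5, p_0 = 5*1 + 0 = 5, q_0 = 5*0 + 1 = 1.
  i=1: a_1=5, p_1 = 5*5 + 1 = 26, q_1 = 5*1 + 0 = 5.
  i=2: a_2=2, p_2 = 2*26 + 5 = 57, q_2 = 2*5 + 1 = 11.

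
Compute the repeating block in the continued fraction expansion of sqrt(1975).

[44; (2, 3, 1, 2, 1, 3, 2, 88)]

Write x_i = (sqrt(1975) + m_i)/d_i with (m_0, d_0) = (0, 1). a_0 = floor(sqrt(1975)) = 44, since 44^2 = 1936 <= 1975 < 2025 = 45^2.
Iterate m_{i+1} = d_i*a_i - m_i, d_{i+1} = (1975 - m_{i+1}^2)/d_i, a_{i+1} = floor((a_0 + m_{i+1})/d_{i+1}):
  m_1 = 1*44 - 0 = 44, d_1 = (1975 - 44^2)/1 = 39/1 = 39, a_1 = floor((44 + 44)/39) = 2.
  m_2 = 39*2 - 44 = 34, d_2 = (1975 - 34^2)/39 = 819/39 = 21, a_2 = floor((44 + 34)/21) = 3.
  m_3 = 21*3 - 34 = 29, d_3 = (1975 - 29^2)/21 = 1134/21 = 54, a_3 = floor((44 + 29)/54) = 1.
  m_4 = 54*1 - 29 = 25, d_4 = (1975 - 25^2)/54 = 1350/54 = 25, a_4 = floor((44 + 25)/25) = 2.
  m_5 = 25*2 - 25 = 25, d_5 = (1975 - 25^2)/25 = 1350/25 = 54, a_5 = floor((44 + 25)/54) = 1.
  m_6 = 54*1 - 25 = 29, d_6 = (1975 - 29^2)/54 = 1134/54 = 21, a_6 = floor((44 + 29)/21) = 3.
  m_7 = 21*3 - 29 = 34, d_7 = (1975 - 34^2)/21 = 819/21 = 39, a_7 = floor((44 + 34)/39) = 2.
  m_8 = 39*2 - 34 = 44, d_8 = (1975 - 44^2)/39 = 39/39 = 1, a_8 = floor((44 + 44)/1) = 88.
  m_9 = 1*88 - 44 = 44, d_9 = (1975 - 44^2)/1 = 39/1 = 39: (m_9, d_9) = (m_1, d_1) = (44, 39), so from here the quotients repeat a_1, ..., a_8; the period length is 8.
Hence the expansion of sqrt(1975) is a_0 = 44 followed by the repeating block 2, 3, 1, 2, 1, 3, 2, 88 (period 8).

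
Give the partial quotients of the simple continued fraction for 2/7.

Run the Euclidean algorithm on 2 and 7; the successive quotients are the partial quotients a_0, a_1, ... (each step inverts the fractional part left over by the previous one):
  2 = 0*7 + 2, so a_0 = 0.
  7 = 3*2 + 1, so a_1 = 3.
  2 = 2*1 + 0, so a_2 = 2.
The remainder reaches 0 after 3 divisions, so the expansion has 3 partial quotients, read off in order.

[0; 3, 2]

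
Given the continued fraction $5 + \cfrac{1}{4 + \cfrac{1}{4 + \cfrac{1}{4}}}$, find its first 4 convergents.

Using the convergent recurrence p_i = a_i*p_{i-1} + p_{i-2}, q_i = a_i*q_{i-1} + q_{i-2} with p_{-2}=0, p_{-1}=1, q_{-2}=1, q_{-1}=0:
  i=0: a_0=5, p_0 = 5*1 + 0 = 5, q_0 = 5*0 + 1 = 1.
  i=1: a_1=4, p_1 = 4*5 + 1 = 21, q_1 = 4*1 + 0 = 4.
  i=2: a_2=4, p_2 = 4*21 + 5 = 89, q_2 = 4*4 + 1 = 17.
  i=3: a_3=4, p_3 = 4*89 + 21 = 377, q_3 = 4*17 + 4 = 72.

5/1, 21/4, 89/17, 377/72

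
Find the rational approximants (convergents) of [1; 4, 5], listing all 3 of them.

1/1, 5/4, 26/21

Using the convergent recurrence p_i = a_i*p_{i-1} + p_{i-2}, q_i = a_i*q_{i-1} + q_{i-2} with p_{-2}=0, p_{-1}=1, q_{-2}=1, q_{-1}=0:
  i=0: a_0=1, p_0 = 1*1 + 0 = 1, q_0 = 1*0 + 1 = 1.
  i=1: a_1=4, p_1 = 4*1 + 1 = 5, q_1 = 4*1 + 0 = 4.
  i=2: a_2=5, p_2 = 5*5 + 1 = 26, q_2 = 5*4 + 1 = 21.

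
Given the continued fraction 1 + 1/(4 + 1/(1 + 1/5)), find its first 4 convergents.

1/1, 5/4, 6/5, 35/29

Using the convergent recurrence p_i = a_i*p_{i-1} + p_{i-2}, q_i = a_i*q_{i-1} + q_{i-2} with p_{-2}=0, p_{-1}=1, q_{-2}=1, q_{-1}=0:
  i=0: a_0=1, p_0 = 1*1 + 0 = 1, q_0 = 1*0 + 1 = 1.
  i=1: a_1=4, p_1 = 4*1 + 1 = 5, q_1 = 4*1 + 0 = 4.
  i=2: a_2=1, p_2 = 1*5 + 1 = 6, q_2 = 1*4 + 1 = 5.
  i=3: a_3=5, p_3 = 5*6 + 5 = 35, q_3 = 5*5 + 4 = 29.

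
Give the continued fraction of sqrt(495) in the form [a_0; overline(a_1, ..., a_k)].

[22; overline(4, 44)]

Write x_i = (sqrt(495) + m_i)/d_i with (m_0, d_0) = (0, 1). a_0 = floor(sqrt(495)) = 22, since 22^2 = 484 <= 495 < 529 = 23^2.
Iterate m_{i+1} = d_i*a_i - m_i, d_{i+1} = (495 - m_{i+1}^2)/d_i, a_{i+1} = floor((a_0 + m_{i+1})/d_{i+1}):
  m_1 = 1*22 - 0 = 22, d_1 = (495 - 22^2)/1 = 11/1 = 11, a_1 = floor((22 + 22)/11) = 4.
  m_2 = 11*4 - 22 = 22, d_2 = (495 - 22^2)/11 = 11/11 = 1, a_2 = floor((22 + 22)/1) = 44.
  m_3 = 1*44 - 22 = 22, d_3 = (495 - 22^2)/1 = 11/1 = 11: (m_3, d_3) = (m_1, d_1) = (22, 11), so from here the quotients repeat a_1, a_2; the period length is 2.
Hence the expansion of sqrt(495) is a_0 = 22 followed by the repeating block 4, 44 (period 2).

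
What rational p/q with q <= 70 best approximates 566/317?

25/14

Expand x = 566/317 as a continued fraction with the Euclidean algorithm:
  566 = 1*317 + 249, so a_0 = 1.
  317 = 1*249 + 68, so a_1 = 1.
  249 = 3*68 + 45, so a_2 = 3.
  68 = 1*45 + 23, so a_3 = 1.
  45 = 1*23 + 22, so a_4 = 1.
  23 = 1*22 + 1, so a_5 = 1.
  22 = 22*1 + 0, so a_6 = 22.
so x = [1; 1, 3, 1, 1, 1, 22].
Convergents (p_i = a_i*p_{i-1} + p_{i-2}, q_i = a_i*q_{i-1} + q_{i-2} with p_{-2}=0, p_{-1}=1, q_{-2}=1, q_{-1}=0), until the denominator exceeds 70:
  i=0: a_0=1, p_0 = 1*1 + 0 = 1, q_0 = 1*0 + 1 = 1.
  i=1: a_1=1, p_1 = 1*1 + 1 = 2, q_1 = 1*1 + 0 = 1.
  i=2: a_2=3, p_2 = 3*2 + 1 = 7, q_2 = 3*1 + 1 = 4.
  i=3: a_3=1, p_3 = 1*7 + 2 = 9, q_3 = 1*4 + 1 = 5.
  i=4: a_4=1, p_4 = 1*9 + 7 = 16, q_4 = 1*5 + 4 = 9.
  i=5: a_5=1, p_5 = 1*16 + 9 = 25, q_5 = 1*9 + 5 = 14.
  i=6: a_6=22, p_6 = 22*25 + 16 = 566, q_6 = 22*14 + 9 = 317.
q_6 = 317 > 70, so the last convergent with denominator <= 70 is p_5/q_5 = 25/14.
The closest fraction with denominator <= 70 is either p_5/q_5 or the intermediate fraction (k*p_5 + p_4)/(k*q_5 + q_4) with the largest k >= 1 whose denominator stays <= 70; these approach x as k grows, and every other convergent or intermediate fraction in range is farther away.
Largest k: floor((70 - q_4)/q_5) = floor((70 - 9)/14) = 4.
That gives (4*25 + 16)/(4*14 + 9) = 116/65.
Compare the errors: |x - 25/14| = |566*14 - 25*317|/(317*14) = 1/4438, and |x - 116/65| = |566*65 - 116*317|/(317*65) = 18/20605.
Cross-multiplying, 1*20605 = 20605 < 79884 = 18*4438, so 1/4438 is smaller: the convergent 25/14 is closer to x than 116/65.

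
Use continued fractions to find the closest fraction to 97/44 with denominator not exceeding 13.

Expand x = 97/44 as a continued fraction with the Euclidean algorithm:
  97 = 2*44 + 9, so a_0 = 2.
  44 = 4*9 + 8, so a_1 = 4.
  9 = 1*8 + 1, so a_2 = 1.
  8 = 8*1 + 0, so a_3 = 8.
so x = [2; 4, 1, 8].
Convergents (p_i = a_i*p_{i-1} + p_{i-2}, q_i = a_i*q_{i-1} + q_{i-2} with p_{-2}=0, p_{-1}=1, q_{-2}=1, q_{-1}=0), until the denominator exceeds 13:
  i=0: a_0=2, p_0 = 2*1 + 0 = 2, q_0 = 2*0 + 1 = 1.
  i=1: a_1=4, p_1 = 4*2 + 1 = 9, q_1 = 4*1 + 0 = 4.
  i=2: a_2=1, p_2 = 1*9 + 2 = 11, q_2 = 1*4 + 1 = 5.
  i=3: a_3=8, p_3 = 8*11 + 9 = 97, q_3 = 8*5 + 4 = 44.
q_3 = 44 > 13, so the last convergent with denominator <= 13 is p_2/q_2 = 11/5.
The closest fraction with denominator <= 13 is either p_2/q_2 or the intermediate fraction (k*p_2 + p_1)/(k*q_2 + q_1) with the largest k >= 1 whose denominator stays <= 13; these approach x as k grows, and every other convergent or intermediate fraction in range is farther away.
Largest k: floor((13 - q_1)/q_2) = floor((13 - 4)/5) = 1.
That gives (1*11 + 9)/(1*5 + 4) = 20/9.
Compare the errors: |x - 11/5| = |97*5 - 11*44|/(44*5) = 1/220, and |x - 20/9| = |97*9 - 20*44|/(44*9) = 7/396.
Cross-multiplying, 1*396 = 396 < 1540 = 7*220, so 1/220 is smaller: the convergent 11/5 is closer to x than 20/9.

11/5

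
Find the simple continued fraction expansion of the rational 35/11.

[3; 5, 2]

Run the Euclidean algorithm on 35 and 11; the successive quotients are the partial quotients a_0, a_1, ... (each step inverts the fractional part left over by the previous one):
  35 = 3*11 + 2, so a_0 = 3.
  11 = 5*2 + 1, so a_1 = 5.
  2 = 2*1 + 0, so a_2 = 2.
The remainder reaches 0 after 3 divisions, so the expansion has 3 partial quotients, read off in order.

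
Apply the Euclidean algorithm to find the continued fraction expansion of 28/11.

Run the Euclidean algorithm on 28 and 11; the successive quotients are the partial quotients a_0, a_1, ... (each step inverts the fractional part left over by the previous one):
  28 = 2*11 + 6, so a_0 = 2.
  11 = 1*6 + 5, so a_1 = 1.
  6 = 1*5 + 1, so a_2 = 1.
  5 = 5*1 + 0, so a_3 = 5.
The remainder reaches 0 after 4 divisions, so the expansion has 4 partial quotients, read off in order.

[2; 1, 1, 5]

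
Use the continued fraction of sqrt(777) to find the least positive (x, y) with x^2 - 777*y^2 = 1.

(x, y) = (223, 8)

First expand sqrt(777) as a continued fraction. With x_i = (sqrt(777) + m_i)/d_i and (m_0, d_0) = (0, 1): a_0 = floor(sqrt(777)) = 27, since 27^2 = 729 <= 777 < 784 = 28^2.
Iterate m_{i+1} = d_i*a_i - m_i, d_{i+1} = (777 - m_{i+1}^2)/d_i, a_{i+1} = floor((a_0 + m_{i+1})/d_{i+1}):
  m_1 = 1*27 - 0 = 27, d_1 = (777 - 27^2)/1 = 48/1 = 48, a_1 = floor((27 + 27)/48) = 1.
  m_2 = 48*1 - 27 = 21, d_2 = (777 - 21^2)/48 = 336/48 = 7, a_2 = floor((27 + 21)/7) = 6.
  m_3 = 7*6 - 21 = 21, d_3 = (777 - 21^2)/7 = 336/7 = 48, a_3 = floor((27 + 21)/48) = 1.
  m_4 = 48*1 - 21 = 27, d_4 = (777 - 27^2)/48 = 48/48 = 1, a_4 = floor((27 + 27)/1) = 54.
  m_5 = 1*54 - 27 = 27, d_5 = (777 - 27^2)/1 = 48/1 = 48: (m_5, d_5) = (m_1, d_1) = (27, 48), so from here the quotients repeat a_1, ..., a_4; the period length is 4.
So sqrt(777) = [27; (1, 6, 1, 54)] with period length k = 4.
k is even, so the fundamental solution of x^2 - 777y^2 = 1 is (p_{k-1}, q_{k-1}) = (p_3, q_3); compute convergents through index 3.
Convergents (p_i = a_i*p_{i-1} + p_{i-2}, q_i = a_i*q_{i-1} + q_{i-2} with p_{-2}=0, p_{-1}=1, q_{-2}=1, q_{-1}=0):
  i=0: a_0=27, p_0 = 27*1 + 0 = 27, q_0 = 27*0 + 1 = 1.
  i=1: a_1=1, p_1 = 1*27 + 1 = 28, q_1 = 1*1 + 0 = 1.
  i=2: a_2=6, p_2 = 6*28 + 27 = 195, q_2 = 6*1 + 1 = 7.
  i=3: a_3=1, p_3 = 1*195 + 28 = 223, q_3 = 1*7 + 1 = 8.
Check: 223^2 - 777*8^2 = 49729 - 49728 = 1, so (x, y) = (223, 8) solves the equation, and by the theorem it is the least positive solution.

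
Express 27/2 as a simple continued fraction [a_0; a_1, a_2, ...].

[13; 2]

Run the Euclidean algorithm on 27 and 2; the successive quotients are the partial quotients a_0, a_1, ... (each step inverts the fractional part left over by the previous one):
  27 = 13*2 + 1, so a_0 = 13.
  2 = 2*1 + 0, so a_1 = 2.
The remainder reaches 0 after 2 divisions, so the expansion has 2 partial quotients, read off in order.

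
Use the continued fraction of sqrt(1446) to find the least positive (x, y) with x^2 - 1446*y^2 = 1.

First expand sqrt(1446) as a continued fraction. With x_i = (sqrt(1446) + m_i)/d_i and (m_0, d_0) = (0, 1): a_0 = floor(sqrt(1446)) = 38, since 38^2 = 1444 <= 1446 < 1521 = 39^2.
Iterate m_{i+1} = d_i*a_i - m_i, d_{i+1} = (1446 - m_{i+1}^2)/d_i, a_{i+1} = floor((a_0 + m_{i+1})/d_{i+1}):
  m_1 = 1*38 - 0 = 38, d_1 = (1446 - 38^2)/1 = 2/1 = 2, a_1 = floor((38 + 38)/2) = 38.
  m_2 = 2*38 - 38 = 38, d_2 = (1446 - 38^2)/2 = 2/2 = 1, a_2 = floor((38 + 38)/1) = 76.
  m_3 = 1*76 - 38 = 38, d_3 = (1446 - 38^2)/1 = 2/1 = 2: (m_3, d_3) = (m_1, d_1) = (38, 2), so from here the quotients repeat a_1, a_2; the period length is 2.
So sqrt(1446) = [38; (38, 76)] with period length k = 2.
k is even, so the fundamental solution of x^2 - 1446y^2 = 1 is (p_{k-1}, q_{k-1}) = (p_1, q_1); compute convergents through index 1.
Convergents (p_i = a_i*p_{i-1} + p_{i-2}, q_i = a_i*q_{i-1} + q_{i-2} with p_{-2}=0, p_{-1}=1, q_{-2}=1, q_{-1}=0):
  i=0: a_0=38, p_0 = 38*1 + 0 = 38, q_0 = 38*0 + 1 = 1.
  i=1: a_1=38, p_1 = 38*38 + 1 = 1445, q_1 = 38*1 + 0 = 38.
Check: 1445^2 - 1446*38^2 = 2088025 - 2088024 = 1, so (x, y) = (1445, 38) solves the equation, and by the theorem it is the least positive solution.

(x, y) = (1445, 38)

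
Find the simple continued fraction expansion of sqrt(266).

Write x_i = (sqrt(266) + m_i)/d_i with (m_0, d_0) = (0, 1). a_0 = floor(sqrt(266)) = 16, since 16^2 = 256 <= 266 < 289 = 17^2.
Iterate m_{i+1} = d_i*a_i - m_i, d_{i+1} = (266 - m_{i+1}^2)/d_i, a_{i+1} = floor((a_0 + m_{i+1})/d_{i+1}):
  m_1 = 1*16 - 0 = 16, d_1 = (266 - 16^2)/1 = 10/1 = 10, a_1 = floor((16 + 16)/10) = 3.
  m_2 = 10*3 - 16 = 14, d_2 = (266 - 14^2)/10 = 70/10 = 7, a_2 = floor((16 + 14)/7) = 4.
  m_3 = 7*4 - 14 = 14, d_3 = (266 - 14^2)/7 = 70/7 = 10, a_3 = floor((16 + 14)/10) = 3.
  m_4 = 10*3 - 14 = 16, d_4 = (266 - 16^2)/10 = 10/10 = 1, a_4 = floor((16 + 16)/1) = 32.
  m_5 = 1*32 - 16 = 16, d_5 = (266 - 16^2)/1 = 10/1 = 10: (m_5, d_5) = (m_1, d_1) = (16, 10), so from here the quotients repeat a_1, ..., a_4; the period length is 4.
Hence the expansion of sqrt(266) is a_0 = 16 followed by the repeating block 3, 4, 3, 32 (period 4).

[16; (3, 4, 3, 32)]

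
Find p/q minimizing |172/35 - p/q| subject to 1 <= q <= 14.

59/12

Expand x = 172/35 as a continued fraction with the Euclidean algorithm:
  172 = 4*35 + 32, so a_0 = 4.
  35 = 1*32 + 3, so a_1 = 1.
  32 = 10*3 + 2, so a_2 = 10.
  3 = 1*2 + 1, so a_3 = 1.
  2 = 2*1 + 0, so a_4 = 2.
so x = [4; 1, 10, 1, 2].
Convergents (p_i = a_i*p_{i-1} + p_{i-2}, q_i = a_i*q_{i-1} + q_{i-2} with p_{-2}=0, p_{-1}=1, q_{-2}=1, q_{-1}=0), until the denominator exceeds 14:
  i=0: a_0=4, p_0 = 4*1 + 0 = 4, q_0 = 4*0 + 1 = 1.
  i=1: a_1=1, p_1 = 1*4 + 1 = 5, q_1 = 1*1 + 0 = 1.
  i=2: a_2=10, p_2 = 10*5 + 4 = 54, q_2 = 10*1 + 1 = 11.
  i=3: a_3=1, p_3 = 1*54 + 5 = 59, q_3 = 1*11 + 1 = 12.
  i=4: a_4=2, p_4 = 2*59 + 54 = 172, q_4 = 2*12 + 11 = 35.
q_4 = 35 > 14, so the last convergent with denominator <= 14 is p_3/q_3 = 59/12.
The closest fraction with denominator <= 14 is either p_3/q_3 or the intermediate fraction (k*p_3 + p_2)/(k*q_3 + q_2) with the largest k >= 1 whose denominator stays <= 14; these approach x as k grows, and every other convergent or intermediate fraction in range is farther away.
Largest k: floor((14 - q_2)/q_3) = floor((14 - 11)/12) = 0.
Since k = 0, no intermediate fraction beyond p_3/q_3 has denominator <= 14, so the convergent 59/12 is the closest (its error is |172*12 - 59*35|/(35*12) = 1/420).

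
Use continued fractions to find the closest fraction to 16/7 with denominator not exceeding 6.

Expand x = 16/7 as a continued fraction with the Euclidean algorithm:
  16 = 2*7 + 2, so a_0 = 2.
  7 = 3*2 + 1, so a_1 = 3.
  2 = 2*1 + 0, so a_2 = 2.
so x = [2; 3, 2].
Convergents (p_i = a_i*p_{i-1} + p_{i-2}, q_i = a_i*q_{i-1} + q_{i-2} with p_{-2}=0, p_{-1}=1, q_{-2}=1, q_{-1}=0), until the denominator exceeds 6:
  i=0: a_0=2, p_0 = 2*1 + 0 = 2, q_0 = 2*0 + 1 = 1.
  i=1: a_1=3, p_1 = 3*2 + 1 = 7, q_1 = 3*1 + 0 = 3.
  i=2: a_2=2, p_2 = 2*7 + 2 = 16, q_2 = 2*3 + 1 = 7.
q_2 = 7 > 6, so the last convergent with denominator <= 6 is p_1/q_1 = 7/3.
The closest fraction with denominator <= 6 is either p_1/q_1 or the intermediate fraction (k*p_1 + p_0)/(k*q_1 + q_0) with the largest k >= 1 whose denominator stays <= 6; these approach x as k grows, and every other convergent or intermediate fraction in range is farther away.
Largest k: floor((6 - q_0)/q_1) = floor((6 - 1)/3) = 1.
That gives (1*7 + 2)/(1*3 + 1) = 9/4.
Compare the errors: |x - 7/3| = |16*3 - 7*7|/(7*3) = 1/21, and |x - 9/4| = |16*4 - 9*7|/(7*4) = 1/28.
Cross-multiplying, 1*21 = 21 < 28 = 1*28, so 1/28 is smaller: the intermediate fraction 9/4 is closer to x than 7/3.

9/4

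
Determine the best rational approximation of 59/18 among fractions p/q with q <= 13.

36/11

Expand x = 59/18 as a continued fraction with the Euclidean algorithm:
  59 = 3*18 + 5, so a_0 = 3.
  18 = 3*5 + 3, so a_1 = 3.
  5 = 1*3 + 2, so a_2 = 1.
  3 = 1*2 + 1, so a_3 = 1.
  2 = 2*1 + 0, so a_4 = 2.
so x = [3; 3, 1, 1, 2].
Convergents (p_i = a_i*p_{i-1} + p_{i-2}, q_i = a_i*q_{i-1} + q_{i-2} with p_{-2}=0, p_{-1}=1, q_{-2}=1, q_{-1}=0), until the denominator exceeds 13:
  i=0: a_0=3, p_0 = 3*1 + 0 = 3, q_0 = 3*0 + 1 = 1.
  i=1: a_1=3, p_1 = 3*3 + 1 = 10, q_1 = 3*1 + 0 = 3.
  i=2: a_2=1, p_2 = 1*10 + 3 = 13, q_2 = 1*3 + 1 = 4.
  i=3: a_3=1, p_3 = 1*13 + 10 = 23, q_3 = 1*4 + 3 = 7.
  i=4: a_4=2, p_4 = 2*23 + 13 = 59, q_4 = 2*7 + 4 = 18.
q_4 = 18 > 13, so the last convergent with denominator <= 13 is p_3/q_3 = 23/7.
The closest fraction with denominator <= 13 is either p_3/q_3 or the intermediate fraction (k*p_3 + p_2)/(k*q_3 + q_2) with the largest k >= 1 whose denominator stays <= 13; these approach x as k grows, and every other convergent or intermediate fraction in range is farther away.
Largest k: floor((13 - q_2)/q_3) = floor((13 - 4)/7) = 1.
That gives (1*23 + 13)/(1*7 + 4) = 36/11.
Compare the errors: |x - 23/7| = |59*7 - 23*18|/(18*7) = 1/126, and |x - 36/11| = |59*11 - 36*18|/(18*11) = 1/198.
Cross-multiplying, 1*126 = 126 < 198 = 1*198, so 1/198 is smaller: the intermediate fraction 36/11 is closer to x than 23/7.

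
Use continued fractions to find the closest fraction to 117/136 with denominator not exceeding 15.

Expand x = 117/136 as a continued fraction with the Euclidean algorithm:
  117 = 0*136 + 117, so a_0 = 0.
  136 = 1*117 + 19, so a_1 = 1.
  117 = 6*19 + 3, so a_2 = 6.
  19 = 6*3 + 1, so a_3 = 6.
  3 = 3*1 + 0, so a_4 = 3.
so x = [0; 1, 6, 6, 3].
Convergents (p_i = a_i*p_{i-1} + p_{i-2}, q_i = a_i*q_{i-1} + q_{i-2} with p_{-2}=0, p_{-1}=1, q_{-2}=1, q_{-1}=0), until the denominator exceeds 15:
  i=0: a_0=0, p_0 = 0*1 + 0 = 0, q_0 = 0*0 + 1 = 1.
  i=1: a_1=1, p_1 = 1*0 + 1 = 1, q_1 = 1*1 + 0 = 1.
  i=2: a_2=6, p_2 = 6*1 + 0 = 6, q_2 = 6*1 + 1 = 7.
  i=3: a_3=6, p_3 = 6*6 + 1 = 37, q_3 = 6*7 + 1 = 43.
q_3 = 43 > 15, so the last convergent with denominator <= 15 is p_2/q_2 = 6/7.
The closest fraction with denominator <= 15 is either p_2/q_2 or the intermediate fraction (k*p_2 + p_1)/(k*q_2 + q_1) with the largest k >= 1 whose denominator stays <= 15; these approach x as k grows, and every other convergent or intermediate fraction in range is farther away.
Largest k: floor((15 - q_1)/q_2) = floor((15 - 1)/7) = 2.
That gives (2*6 + 1)/(2*7 + 1) = 13/15.
Compare the errors: |x - 6/7| = |117*7 - 6*136|/(136*7) = 3/952, and |x - 13/15| = |117*15 - 13*136|/(136*15) = 13/2040.
Cross-multiplying, 3*2040 = 6120 < 12376 = 13*952, so 3/952 is smaller: the convergent 6/7 is closer to x than 13/15.

6/7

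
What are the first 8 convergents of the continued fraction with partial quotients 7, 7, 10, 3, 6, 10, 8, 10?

Using the convergent recurrence p_i = a_i*p_{i-1} + p_{i-2}, q_i = a_i*q_{i-1} + q_{i-2} with p_{-2}=0, p_{-1}=1, q_{-2}=1, q_{-1}=0:
  i=0: a_0=7, p_0 = 7*1 + 0 = 7, q_0 = 7*0 + 1 = 1.
  i=1: a_1=7, p_1 = 7*7 + 1 = 50, q_1 = 7*1 + 0 = 7.
  i=2: a_2=10, p_2 = 10*50 + 7 = 507, q_2 = 10*7 + 1 = 71.
  i=3: a_3=3, p_3 = 3*507 + 50 = 1571, q_3 = 3*71 + 7 = 220.
  i=4: a_4=6, p_4 = 6*1571 + 507 = 9933, q_4 = 6*220 + 71 = 1391.
  i=5: a_5=10, p_5 = 10*9933 + 1571 = 100901, q_5 = 10*1391 + 220 = 14130.
  i=6: a_6=8, p_6 = 8*100901 + 9933 = 817141, q_6 = 8*14130 + 1391 = 114431.
  i=7: a_7=10, p_7 = 10*817141 + 100901 = 8272311, q_7 = 10*114431 + 14130 = 1158440.

7/1, 50/7, 507/71, 1571/220, 9933/1391, 100901/14130, 817141/114431, 8272311/1158440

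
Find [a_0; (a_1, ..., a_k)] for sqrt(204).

Write x_i = (sqrt(204) + m_i)/d_i with (m_0, d_0) = (0, 1). a_0 = floor(sqrt(204)) = 14, since 14^2 = 196 <= 204 < 225 = 15^2.
Iterate m_{i+1} = d_i*a_i - m_i, d_{i+1} = (204 - m_{i+1}^2)/d_i, a_{i+1} = floor((a_0 + m_{i+1})/d_{i+1}):
  m_1 = 1*14 - 0 = 14, d_1 = (204 - 14^2)/1 = 8/1 = 8, a_1 = floor((14 + 14)/8) = 3.
  m_2 = 8*3 - 14 = 10, d_2 = (204 - 10^2)/8 = 104/8 = 13, a_2 = floor((14 + 10)/13) = 1.
  m_3 = 13*1 - 10 = 3, d_3 = (204 - 3^2)/13 = 195/13 = 15, a_3 = floor((14 + 3)/15) = 1.
  m_4 = 15*1 - 3 = 12, d_4 = (204 - 12^2)/15 = 60/15 = 4, a_4 = floor((14 + 12)/4) = 6.
  m_5 = 4*6 - 12 = 12, d_5 = (204 - 12^2)/4 = 60/4 = 15, a_5 = floor((14 + 12)/15) = 1.
  m_6 = 15*1 - 12 = 3, d_6 = (204 - 3^2)/15 = 195/15 = 13, a_6 = floor((14 + 3)/13) = 1.
  m_7 = 13*1 - 3 = 10, d_7 = (204 - 10^2)/13 = 104/13 = 8, a_7 = floor((14 + 10)/8) = 3.
  m_8 = 8*3 - 10 = 14, d_8 = (204 - 14^2)/8 = 8/8 = 1, a_8 = floor((14 + 14)/1) = 28.
  m_9 = 1*28 - 14 = 14, d_9 = (204 - 14^2)/1 = 8/1 = 8: (m_9, d_9) = (m_1, d_1) = (14, 8), so from here the quotients repeat a_1, ..., a_8; the period length is 8.
Hence the expansion of sqrt(204) is a_0 = 14 followed by the repeating block 3, 1, 1, 6, 1, 1, 3, 28 (period 8).

[14; (3, 1, 1, 6, 1, 1, 3, 28)]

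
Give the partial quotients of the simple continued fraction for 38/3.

[12; 1, 2]

Run the Euclidean algorithm on 38 and 3; the successive quotients are the partial quotients a_0, a_1, ... (each step inverts the fractional part left over by the previous one):
  38 = 12*3 + 2, so a_0 = 12.
  3 = 1*2 + 1, so a_1 = 1.
  2 = 2*1 + 0, so a_2 = 2.
The remainder reaches 0 after 3 divisions, so the expansion has 3 partial quotients, read off in order.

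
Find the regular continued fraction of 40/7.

Run the Euclidean algorithm on 40 and 7; the successive quotients are the partial quotients a_0, a_1, ... (each step inverts the fractional part left over by the previous one):
  40 = 5*7 + 5, so a_0 = 5.
  7 = 1*5 + 2, so a_1 = 1.
  5 = 2*2 + 1, so a_2 = 2.
  2 = 2*1 + 0, so a_3 = 2.
The remainder reaches 0 after 4 divisions, so the expansion has 4 partial quotients, read off in order.

[5; 1, 2, 2]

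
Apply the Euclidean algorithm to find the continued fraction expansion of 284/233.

[1; 4, 1, 1, 3, 7]

Run the Euclidean algorithm on 284 and 233; the successive quotients are the partial quotients a_0, a_1, ... (each step inverts the fractional part left over by the previous one):
  284 = 1*233 + 51, so a_0 = 1.
  233 = 4*51 + 29, so a_1 = 4.
  51 = 1*29 + 22, so a_2 = 1.
  29 = 1*22 + 7, so a_3 = 1.
  22 = 3*7 + 1, so a_4 = 3.
  7 = 7*1 + 0, so a_5 = 7.
The remainder reaches 0 after 6 divisions, so the expansion has 6 partial quotients, read off in order.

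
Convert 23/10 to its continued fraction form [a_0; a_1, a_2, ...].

[2; 3, 3]

Run the Euclidean algorithm on 23 and 10; the successive quotients are the partial quotients a_0, a_1, ... (each step inverts the fractional part left over by the previous one):
  23 = 2*10 + 3, so a_0 = 2.
  10 = 3*3 + 1, so a_1 = 3.
  3 = 3*1 + 0, so a_2 = 3.
The remainder reaches 0 after 3 divisions, so the expansion has 3 partial quotients, read off in order.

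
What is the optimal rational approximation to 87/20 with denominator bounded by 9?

Expand x = 87/20 as a continued fraction with the Euclidean algorithm:
  87 = 4*20 + 7, so a_0 = 4.
  20 = 2*7 + 6, so a_1 = 2.
  7 = 1*6 + 1, so a_2 = 1.
  6 = 6*1 + 0, so a_3 = 6.
so x = [4; 2, 1, 6].
Convergents (p_i = a_i*p_{i-1} + p_{i-2}, q_i = a_i*q_{i-1} + q_{i-2} with p_{-2}=0, p_{-1}=1, q_{-2}=1, q_{-1}=0), until the denominator exceeds 9:
  i=0: a_0=4, p_0 = 4*1 + 0 = 4, q_0 = 4*0 + 1 = 1.
  i=1: a_1=2, p_1 = 2*4 + 1 = 9, q_1 = 2*1 + 0 = 2.
  i=2: a_2=1, p_2 = 1*9 + 4 = 13, q_2 = 1*2 + 1 = 3.
  i=3: a_3=6, p_3 = 6*13 + 9 = 87, q_3 = 6*3 + 2 = 20.
q_3 = 20 > 9, so the last convergent with denominator <= 9 is p_2/q_2 = 13/3.
The closest fraction with denominator <= 9 is either p_2/q_2 or the intermediate fraction (k*p_2 + p_1)/(k*q_2 + q_1) with the largest k >= 1 whose denominator stays <= 9; these approach x as k grows, and every other convergent or intermediate fraction in range is farther away.
Largest k: floor((9 - q_1)/q_2) = floor((9 - 2)/3) = 2.
That gives (2*13 + 9)/(2*3 + 2) = 35/8.
Compare the errors: |x - 13/3| = |87*3 - 13*20|/(20*3) = 1/60, and |x - 35/8| = |87*8 - 35*20|/(20*8) = 4/160.
Cross-multiplying, 1*160 = 160 < 240 = 4*60, so 1/60 is smaller: the convergent 13/3 is closer to x than 35/8.

13/3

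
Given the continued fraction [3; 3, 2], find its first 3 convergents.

3/1, 10/3, 23/7

Using the convergent recurrence p_i = a_i*p_{i-1} + p_{i-2}, q_i = a_i*q_{i-1} + q_{i-2} with p_{-2}=0, p_{-1}=1, q_{-2}=1, q_{-1}=0:
  i=0: a_0=3, p_0 = 3*1 + 0 = 3, q_0 = 3*0 + 1 = 1.
  i=1: a_1=3, p_1 = 3*3 + 1 = 10, q_1 = 3*1 + 0 = 3.
  i=2: a_2=2, p_2 = 2*10 + 3 = 23, q_2 = 2*3 + 1 = 7.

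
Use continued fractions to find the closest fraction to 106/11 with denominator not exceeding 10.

Expand x = 106/11 as a continued fraction with the Euclidean algorithm:
  106 = 9*11 + 7, so a_0 = 9.
  11 = 1*7 + 4, so a_1 = 1.
  7 = 1*4 + 3, so a_2 = 1.
  4 = 1*3 + 1, so a_3 = 1.
  3 = 3*1 + 0, so a_4 = 3.
so x = [9; 1, 1, 1, 3].
Convergents (p_i = a_i*p_{i-1} + p_{i-2}, q_i = a_i*q_{i-1} + q_{i-2} with p_{-2}=0, p_{-1}=1, q_{-2}=1, q_{-1}=0), until the denominator exceeds 10:
  i=0: a_0=9, p_0 = 9*1 + 0 = 9, q_0 = 9*0 + 1 = 1.
  i=1: a_1=1, p_1 = 1*9 + 1 = 10, q_1 = 1*1 + 0 = 1.
  i=2: a_2=1, p_2 = 1*10 + 9 = 19, q_2 = 1*1 + 1 = 2.
  i=3: a_3=1, p_3 = 1*19 + 10 = 29, q_3 = 1*2 + 1 = 3.
  i=4: a_4=3, p_4 = 3*29 + 19 = 106, q_4 = 3*3 + 2 = 11.
q_4 = 11 > 10, so the last convergent with denominator <= 10 is p_3/q_3 = 29/3.
The closest fraction with denominator <= 10 is either p_3/q_3 or the intermediate fraction (k*p_3 + p_2)/(k*q_3 + q_2) with the largest k >= 1 whose denominator stays <= 10; these approach x as k grows, and every other convergent or intermediate fraction in range is farther away.
Largest k: floor((10 - q_2)/q_3) = floor((10 - 2)/3) = 2.
That gives (2*29 + 19)/(2*3 + 2) = 77/8.
Compare the errors: |x - 29/3| = |106*3 - 29*11|/(11*3) = 1/33, and |x - 77/8| = |106*8 - 77*11|/(11*8) = 1/88.
Cross-multiplying, 1*33 = 33 < 88 = 1*88, so 1/88 is smaller: the intermediate fraction 77/8 is closer to x than 29/3.

77/8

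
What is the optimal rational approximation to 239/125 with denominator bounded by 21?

Expand x = 239/125 as a continued fraction with the Euclidean algorithm:
  239 = 1*125 + 114, so a_0 = 1.
  125 = 1*114 + 11, so a_1 = 1.
  114 = 10*11 + 4, so a_2 = 10.
  11 = 2*4 + 3, so a_3 = 2.
  4 = 1*3 + 1, so a_4 = 1.
  3 = 3*1 + 0, so a_5 = 3.
so x = [1; 1, 10, 2, 1, 3].
Convergents (p_i = a_i*p_{i-1} + p_{i-2}, q_i = a_i*q_{i-1} + q_{i-2} with p_{-2}=0, p_{-1}=1, q_{-2}=1, q_{-1}=0), until the denominator exceeds 21:
  i=0: a_0=1, p_0 = 1*1 + 0 = 1, q_0 = 1*0 + 1 = 1.
  i=1: a_1=1, p_1 = 1*1 + 1 = 2, q_1 = 1*1 + 0 = 1.
  i=2: a_2=10, p_2 = 10*2 + 1 = 21, q_2 = 10*1 + 1 = 11.
  i=3: a_3=2, p_3 = 2*21 + 2 = 44, q_3 = 2*11 + 1 = 23.
q_3 = 23 > 21, so the last convergent with denominator <= 21 is p_2/q_2 = 21/11.
The closest fraction with denominator <= 21 is either p_2/q_2 or the intermediate fraction (k*p_2 + p_1)/(k*q_2 + q_1) with the largest k >= 1 whose denominator stays <= 21; these approach x as k grows, and every other convergent or intermediate fraction in range is farther away.
Largest k: floor((21 - q_1)/q_2) = floor((21 - 1)/11) = 1.
That gives (1*21 + 2)/(1*11 + 1) = 23/12.
Compare the errors: |x - 21/11| = |239*11 - 21*125|/(125*11) = 4/1375, and |x - 23/12| = |239*12 - 23*125|/(125*12) = 7/1500.
Cross-multiplying, 4*1500 = 6000 < 9625 = 7*1375, so 4/1375 is smaller: the convergent 21/11 is closer to x than 23/12.

21/11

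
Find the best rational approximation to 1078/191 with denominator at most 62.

Expand x = 1078/191 as a continued fraction with the Euclidean algorithm:
  1078 = 5*191 + 123, so a_0 = 5.
  191 = 1*123 + 68, so a_1 = 1.
  123 = 1*68 + 55, so a_2 = 1.
  68 = 1*55 + 13, so a_3 = 1.
  55 = 4*13 + 3, so a_4 = 4.
  13 = 4*3 + 1, so a_5 = 4.
  3 = 3*1 + 0, so a_6 = 3.
so x = [5; 1, 1, 1, 4, 4, 3].
Convergents (p_i = a_i*p_{i-1} + p_{i-2}, q_i = a_i*q_{i-1} + q_{i-2} with p_{-2}=0, p_{-1}=1, q_{-2}=1, q_{-1}=0), until the denominator exceeds 62:
  i=0: a_0=5, p_0 = 5*1 + 0 = 5, q_0 = 5*0 + 1 = 1.
  i=1: a_1=1, p_1 = 1*5 + 1 = 6, q_1 = 1*1 + 0 = 1.
  i=2: a_2=1, p_2 = 1*6 + 5 = 11, q_2 = 1*1 + 1 = 2.
  i=3: a_3=1, p_3 = 1*11 + 6 = 17, q_3 = 1*2 + 1 = 3.
  i=4: a_4=4, p_4 = 4*17 + 11 = 79, q_4 = 4*3 + 2 = 14.
  i=5: a_5=4, p_5 = 4*79 + 17 = 333, q_5 = 4*14 + 3 = 59.
  i=6: a_6=3, p_6 = 3*333 + 79 = 1078, q_6 = 3*59 + 14 = 191.
q_6 = 191 > 62, so the last convergent with denominator <= 62 is p_5/q_5 = 333/59.
The closest fraction with denominator <= 62 is either p_5/q_5 or the intermediate fraction (k*p_5 + p_4)/(k*q_5 + q_4) with the largest k >= 1 whose denominator stays <= 62; these approach x as k grows, and every other convergent or intermediate fraction in range is farther away.
Largest k: floor((62 - q_4)/q_5) = floor((62 - 14)/59) = 0.
Since k = 0, no intermediate fraction beyond p_5/q_5 has denominator <= 62, so the convergent 333/59 is the closest (its error is |1078*59 - 333*191|/(191*59) = 1/11269).

333/59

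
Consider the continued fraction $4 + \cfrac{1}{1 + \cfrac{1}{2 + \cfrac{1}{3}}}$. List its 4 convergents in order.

4/1, 5/1, 14/3, 47/10

Using the convergent recurrence p_i = a_i*p_{i-1} + p_{i-2}, q_i = a_i*q_{i-1} + q_{i-2} with p_{-2}=0, p_{-1}=1, q_{-2}=1, q_{-1}=0:
  i=0: a_0=4, p_0 = 4*1 + 0 = 4, q_0 = 4*0 + 1 = 1.
  i=1: a_1=1, p_1 = 1*4 + 1 = 5, q_1 = 1*1 + 0 = 1.
  i=2: a_2=2, p_2 = 2*5 + 4 = 14, q_2 = 2*1 + 1 = 3.
  i=3: a_3=3, p_3 = 3*14 + 5 = 47, q_3 = 3*3 + 1 = 10.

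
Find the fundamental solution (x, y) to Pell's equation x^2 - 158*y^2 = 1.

(x, y) = (7743, 616)

First expand sqrt(158) as a continued fraction. With x_i = (sqrt(158) + m_i)/d_i and (m_0, d_0) = (0, 1): a_0 = floor(sqrt(158)) = 12, since 12^2 = 144 <= 158 < 169 = 13^2.
Iterate m_{i+1} = d_i*a_i - m_i, d_{i+1} = (158 - m_{i+1}^2)/d_i, a_{i+1} = floor((a_0 + m_{i+1})/d_{i+1}):
  m_1 = 1*12 - 0 = 12, d_1 = (158 - 12^2)/1 = 14/1 = 14, a_1 = floor((12 + 12)/14) = 1.
  m_2 = 14*1 - 12 = 2, d_2 = (158 - 2^2)/14 = 154/14 = 11, a_2 = floor((12 + 2)/11) = 1.
  m_3 = 11*1 - 2 = 9, d_3 = (158 - 9^2)/11 = 77/11 = 7, a_3 = floor((12 + 9)/7) = 3.
  m_4 = 7*3 - 9 = 12, d_4 = (158 - 12^2)/7 = 14/7 = 2, a_4 = floor((12 + 12)/2) = 12.
  m_5 = 2*12 - 12 = 12, d_5 = (158 - 12^2)/2 = 14/2 = 7, a_5 = floor((12 + 12)/7) = 3.
  m_6 = 7*3 - 12 = 9, d_6 = (158 - 9^2)/7 = 77/7 = 11, a_6 = floor((12 + 9)/11) = 1.
  m_7 = 11*1 - 9 = 2, d_7 = (158 - 2^2)/11 = 154/11 = 14, a_7 = floor((12 + 2)/14) = 1.
  m_8 = 14*1 - 2 = 12, d_8 = (158 - 12^2)/14 = 14/14 = 1, a_8 = floor((12 + 12)/1) = 24.
  m_9 = 1*24 - 12 = 12, d_9 = (158 - 12^2)/1 = 14/1 = 14: (m_9, d_9) = (m_1, d_1) = (12, 14), so from here the quotients repeat a_1, ..., a_8; the period length is 8.
So sqrt(158) = [12; (1, 1, 3, 12, 3, 1, 1, 24)] with period length k = 8.
k is even, so the fundamental solution of x^2 - 158y^2 = 1 is (p_{k-1}, q_{k-1}) = (p_7, q_7); compute convergents through index 7.
Convergents (p_i = a_i*p_{i-1} + p_{i-2}, q_i = a_i*q_{i-1} + q_{i-2} with p_{-2}=0, p_{-1}=1, q_{-2}=1, q_{-1}=0):
  i=0: a_0=12, p_0 = 12*1 + 0 = 12, q_0 = 12*0 + 1 = 1.
  i=1: a_1=1, p_1 = 1*12 + 1 = 13, q_1 = 1*1 + 0 = 1.
  i=2: a_2=1, p_2 = 1*13 + 12 = 25, q_2 = 1*1 + 1 = 2.
  i=3: a_3=3, p_3 = 3*25 + 13 = 88, q_3 = 3*2 + 1 = 7.
  i=4: a_4=12, p_4 = 12*88 + 25 = 1081, q_4 = 12*7 + 2 = 86.
  i=5: a_5=3, p_5 = 3*1081 + 88 = 3331, q_5 = 3*86 + 7 = 265.
  i=6: a_6=1, p_6 = 1*3331 + 1081 = 4412, q_6 = 1*265 + 86 = 351.
  i=7: a_7=1, p_7 = 1*4412 + 3331 = 7743, q_7 = 1*351 + 265 = 616.
Check: 7743^2 - 158*616^2 = 59954049 - 59954048 = 1, so (x, y) = (7743, 616) solves the equation, and by the theorem it is the least positive solution.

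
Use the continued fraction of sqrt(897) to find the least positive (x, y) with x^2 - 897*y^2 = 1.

(x, y) = (599, 20)

First expand sqrt(897) as a continued fraction. With x_i = (sqrt(897) + m_i)/d_i and (m_0, d_0) = (0, 1): a_0 = floor(sqrt(897)) = 29, since 29^2 = 841 <= 897 < 900 = 30^2.
Iterate m_{i+1} = d_i*a_i - m_i, d_{i+1} = (897 - m_{i+1}^2)/d_i, a_{i+1} = floor((a_0 + m_{i+1})/d_{i+1}):
  m_1 = 1*29 - 0 = 29, d_1 = (897 - 29^2)/1 = 56/1 = 56, a_1 = floor((29 + 29)/56) = 1.
  m_2 = 56*1 - 29 = 27, d_2 = (897 - 27^2)/56 = 168/56 = 3, a_2 = floor((29 + 27)/3) = 18.
  m_3 = 3*18 - 27 = 27, d_3 = (897 - 27^2)/3 = 168/3 = 56, a_3 = floor((29 + 27)/56) = 1.
  m_4 = 56*1 - 27 = 29, d_4 = (897 - 29^2)/56 = 56/56 = 1, a_4 = floor((29 + 29)/1) = 58.
  m_5 = 1*58 - 29 = 29, d_5 = (897 - 29^2)/1 = 56/1 = 56: (m_5, d_5) = (m_1, d_1) = (29, 56), so from here the quotients repeat a_1, ..., a_4; the period length is 4.
So sqrt(897) = [29; (1, 18, 1, 58)] with period length k = 4.
k is even, so the fundamental solution of x^2 - 897y^2 = 1 is (p_{k-1}, q_{k-1}) = (p_3, q_3); compute convergents through index 3.
Convergents (p_i = a_i*p_{i-1} + p_{i-2}, q_i = a_i*q_{i-1} + q_{i-2} with p_{-2}=0, p_{-1}=1, q_{-2}=1, q_{-1}=0):
  i=0: a_0=29, p_0 = 29*1 + 0 = 29, q_0 = 29*0 + 1 = 1.
  i=1: a_1=1, p_1 = 1*29 + 1 = 30, q_1 = 1*1 + 0 = 1.
  i=2: a_2=18, p_2 = 18*30 + 29 = 569, q_2 = 18*1 + 1 = 19.
  i=3: a_3=1, p_3 = 1*569 + 30 = 599, q_3 = 1*19 + 1 = 20.
Check: 599^2 - 897*20^2 = 358801 - 358800 = 1, so (x, y) = (599, 20) solves the equation, and by the theorem it is the least positive solution.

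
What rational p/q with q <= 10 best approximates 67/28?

12/5

Expand x = 67/28 as a continued fraction with the Euclidean algorithm:
  67 = 2*28 + 11, so a_0 = 2.
  28 = 2*11 + 6, so a_1 = 2.
  11 = 1*6 + 5, so a_2 = 1.
  6 = 1*5 + 1, so a_3 = 1.
  5 = 5*1 + 0, so a_4 = 5.
so x = [2; 2, 1, 1, 5].
Convergents (p_i = a_i*p_{i-1} + p_{i-2}, q_i = a_i*q_{i-1} + q_{i-2} with p_{-2}=0, p_{-1}=1, q_{-2}=1, q_{-1}=0), until the denominator exceeds 10:
  i=0: a_0=2, p_0 = 2*1 + 0 = 2, q_0 = 2*0 + 1 = 1.
  i=1: a_1=2, p_1 = 2*2 + 1 = 5, q_1 = 2*1 + 0 = 2.
  i=2: a_2=1, p_2 = 1*5 + 2 = 7, q_2 = 1*2 + 1 = 3.
  i=3: a_3=1, p_3 = 1*7 + 5 = 12, q_3 = 1*3 + 2 = 5.
  i=4: a_4=5, p_4 = 5*12 + 7 = 67, q_4 = 5*5 + 3 = 28.
q_4 = 28 > 10, so the last convergent with denominator <= 10 is p_3/q_3 = 12/5.
The closest fraction with denominator <= 10 is either p_3/q_3 or the intermediate fraction (k*p_3 + p_2)/(k*q_3 + q_2) with the largest k >= 1 whose denominator stays <= 10; these approach x as k grows, and every other convergent or intermediate fraction in range is farther away.
Largest k: floor((10 - q_2)/q_3) = floor((10 - 3)/5) = 1.
That gives (1*12 + 7)/(1*5 + 3) = 19/8.
Compare the errors: |x - 12/5| = |67*5 - 12*28|/(28*5) = 1/140, and |x - 19/8| = |67*8 - 19*28|/(28*8) = 4/224.
Cross-multiplying, 1*224 = 224 < 560 = 4*140, so 1/140 is smaller: the convergent 12/5 is closer to x than 19/8.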